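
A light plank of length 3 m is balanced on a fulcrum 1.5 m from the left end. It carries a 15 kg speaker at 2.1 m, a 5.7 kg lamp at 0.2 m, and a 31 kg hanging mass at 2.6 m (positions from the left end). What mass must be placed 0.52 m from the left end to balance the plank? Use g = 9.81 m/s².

m ≈ 36.4 kg

Sum moments about the fulcrum (at 1.5 m from the left end) (the support reaction has zero arm there).
Speaker: 15 × 9.81 = 147.2 N down at 2.1 m → arm 0.6 m, τ = 147.2 × 0.6 = 88.32 N·m clockwise.
Lamp: 5.7 × 9.81 = 55.92 N down at 0.2 m → arm 1.3 m, τ = 55.92 × 1.3 = 72.7 N·m counterclockwise.
Hanging mass: 31 × 9.81 = 304.1 N down at 2.6 m → arm 1.1 m, τ = 304.1 × 1.1 = 334.5 N·m clockwise.
Net moment of known loads = 350.1 N·m clockwise.
An unknown mass m at 0.52 m has arm 0.98 m; its moment is m·g·0.98 counterclockwise.
For rotational equilibrium, m × 9.81 × 0.98 = 350.1, so m = 350.1 / (9.81 × 0.98) = 36.4 kg.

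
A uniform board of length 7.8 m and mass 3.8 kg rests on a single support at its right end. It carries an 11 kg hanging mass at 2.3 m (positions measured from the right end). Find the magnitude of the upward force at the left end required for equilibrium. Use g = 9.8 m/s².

Take moments about the right end.
Beam weight: 3.8 × 9.8 = 37.24 N down at 3.9 m → arm 3.9 m, τ = 37.24 × 3.9 = 145.2 N·m counterclockwise.
Hanging mass: 11 × 9.8 = 107.8 N down at 2.3 m → arm 2.3 m, τ = 107.8 × 2.3 = 247.9 N·m counterclockwise.
Net moment of the loads = 393.1 N·m counterclockwise.
The upward force F acts at the left end, arm 7.8 m, giving F × 7.8 clockwise.
Balancing moments: F × 7.8 = 393.1, giving F = 393.1 / 7.8 = 50.4 N.

F ≈ 50.4 N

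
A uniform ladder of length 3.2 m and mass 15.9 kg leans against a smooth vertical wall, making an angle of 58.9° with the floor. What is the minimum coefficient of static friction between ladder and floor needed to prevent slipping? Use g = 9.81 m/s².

Take moments about the foot of the ladder.
Ladder weight 15.9×9.81 = 156 N acts at 1.6 m along the ladder; its horizontal arm is 1.6·cos58.9° = 0.8265 m → τ = 128.9 N·m clockwise.
Wall normal N acts horizontally at the top; its moment arm is the height L sinθ = 3.2·sin58.9° = 2.74 m, counterclockwise.
For rotational equilibrium, N × 2.74 = 128.9, so N = 47.04 N.
ΣFx = 0 ⇒ f = N_wall = 47.04 N. ΣFy = 0 ⇒ N_floor = 156 N.
μ_min = f / N_floor = 47.04 / 156 = 0.302.

μ_min ≈ 0.302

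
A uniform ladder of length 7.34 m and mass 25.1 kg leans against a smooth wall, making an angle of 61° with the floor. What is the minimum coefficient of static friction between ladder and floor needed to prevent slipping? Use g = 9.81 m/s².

μ_min ≈ 0.277

About the foot of the ladder:
Ladder weight 25.1×9.81 = 246.2 N acts at 3.67 m along the ladder; its horizontal arm is 3.67·cos61° = 1.779 m → τ = 438 N·m clockwise.
Wall normal N acts horizontally at the top; its moment arm is the height L sinθ = 7.34·sin61° = 6.42 m, counterclockwise.
Setting net torque to zero: N × 6.42 = 438 → N = 68.22 N.
ΣFx = 0 ⇒ f = N_wall = 68.22 N. ΣFy = 0 ⇒ N_floor = 246.2 N.
μ_min = f / N_floor = 68.22 / 246.2 = 0.277.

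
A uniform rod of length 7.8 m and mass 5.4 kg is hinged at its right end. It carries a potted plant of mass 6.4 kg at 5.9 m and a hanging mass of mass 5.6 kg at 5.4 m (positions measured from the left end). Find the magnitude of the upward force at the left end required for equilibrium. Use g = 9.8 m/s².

F ≈ 58.6 N

Take moments about the right end.
Beam weight: 5.4 × 9.8 = 52.92 N down at 3.9 m → arm 3.9 m, τ = 52.92 × 3.9 = 206.4 N·m counterclockwise.
Potted plant: 6.4 × 9.8 = 62.72 N down at 5.9 m → arm 1.9 m, τ = 62.72 × 1.9 = 119.2 N·m counterclockwise.
Hanging mass: 5.6 × 9.8 = 54.88 N down at 5.4 m → arm 2.4 m, τ = 54.88 × 2.4 = 131.7 N·m counterclockwise.
Net moment of the loads = 457.3 N·m counterclockwise.
The upward force F acts at the left end, arm 7.8 m, giving F × 7.8 clockwise.
Στ = 0 ⇒ F × 7.8 = 457.3 ⇒ F = 457.3 / 7.8 = 58.6 N.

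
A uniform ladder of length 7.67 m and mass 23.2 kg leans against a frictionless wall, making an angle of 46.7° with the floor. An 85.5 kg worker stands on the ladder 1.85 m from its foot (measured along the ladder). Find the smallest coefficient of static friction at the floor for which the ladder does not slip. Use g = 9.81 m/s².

Choose the foot of the ladder as the axis so the floor normal and friction both act there and drop out.
Ladder weight 23.2×9.81 = 227.6 N acts at 3.835 m along the ladder; its horizontal arm is 3.835·cos46.7° = 2.63 m → τ = 598.6 N·m clockwise.
Worker: 85.5×9.81 = 838.8 N at 1.85 m → arm 1.269 m → τ = 1064 N·m clockwise.
Wall normal N acts horizontally at the top; its moment arm is the height L sinθ = 7.67·sin46.7° = 5.582 m, counterclockwise.
Setting net torque to zero: N × 5.582 = 1663 → N = 297.9 N.
ΣFx = 0 ⇒ f = N_wall = 297.9 N. ΣFy = 0 ⇒ N_floor = 1066 N.
μ_min = f / N_floor = 297.9 / 1066 = 0.279.

μ_min ≈ 0.279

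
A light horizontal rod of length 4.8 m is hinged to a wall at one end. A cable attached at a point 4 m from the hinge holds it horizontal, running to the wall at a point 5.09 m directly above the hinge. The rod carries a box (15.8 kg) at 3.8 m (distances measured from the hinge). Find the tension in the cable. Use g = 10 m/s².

T ≈ 191 N

About the hinge:
Box: 15.8 × 10 = 158 N down at 3.8 m → arm 3.8 m, τ = 158 × 3.8 = 600.4 N·m clockwise.
Total clockwise load moment = 600.4 N·m.
The cable tension T acts at 4 m; only its component perpendicular to the rod, T sinθ, produces torque. sinθ = h/√(h²+d²) = 5.09/√(5.09²+4²) = 0.7863.
Balancing moments: T × 4 × 0.7863 = 600.4, giving T = 600.4 / 3.145 = 191 N.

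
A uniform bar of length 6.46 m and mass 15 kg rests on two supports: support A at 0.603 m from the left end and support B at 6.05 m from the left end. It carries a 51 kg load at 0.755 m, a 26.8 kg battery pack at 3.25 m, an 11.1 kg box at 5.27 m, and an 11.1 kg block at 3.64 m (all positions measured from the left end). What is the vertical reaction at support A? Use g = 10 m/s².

R_A ≈ 776 N

Take moments about support B.
Beam weight: 15 × 10 = 150 N down at 3.23 m → arm 2.82 m, τ = 150 × 2.82 = 423 N·m counterclockwise.
Load: 51 × 10 = 510 N down at 0.755 m → arm 5.295 m, τ = 510 × 5.295 = 2700 N·m counterclockwise.
Battery pack: 26.8 × 10 = 268 N down at 3.25 m → arm 2.8 m, τ = 268 × 2.8 = 750.4 N·m counterclockwise.
Box: 11.1 × 10 = 111 N down at 5.27 m → arm 0.78 m, τ = 111 × 0.78 = 86.58 N·m counterclockwise.
Block: 11.1 × 10 = 111 N down at 3.64 m → arm 2.41 m, τ = 111 × 2.41 = 267.5 N·m counterclockwise.
Net load moment about support B = 4227 N·m counterclockwise.
Reaction R at support A is upward at 0.603 m, arm 5.447 m → moment R × 5.447 clockwise.
Στ = 0 ⇒ R × 5.447 = 4227 ⇒ R = 776 N.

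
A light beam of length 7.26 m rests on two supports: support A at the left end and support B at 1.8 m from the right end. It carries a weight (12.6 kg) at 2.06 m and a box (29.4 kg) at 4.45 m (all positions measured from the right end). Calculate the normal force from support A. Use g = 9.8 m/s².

R_A ≈ 146 N

Taking torques about support B:
Weight: 12.6 × 9.8 = 123.5 N down at 2.06 m → arm 0.26 m, τ = 123.5 × 0.26 = 32.11 N·m counterclockwise.
Box: 29.4 × 9.8 = 288.1 N down at 4.45 m → arm 2.65 m, τ = 288.1 × 2.65 = 763.5 N·m counterclockwise.
Net load moment about support B = 795.6 N·m counterclockwise.
Reaction R at support A is upward at 7.26 m, arm 5.46 m → moment R × 5.46 clockwise.
For rotational equilibrium, R × 5.46 = 795.6, so R = 146 N.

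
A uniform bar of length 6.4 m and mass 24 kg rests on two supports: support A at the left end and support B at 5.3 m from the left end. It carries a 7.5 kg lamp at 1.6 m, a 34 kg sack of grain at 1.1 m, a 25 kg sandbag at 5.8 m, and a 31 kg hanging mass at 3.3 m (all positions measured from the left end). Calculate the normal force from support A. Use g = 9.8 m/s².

Take moments about support B.
Beam weight: 24 × 9.8 = 235.2 N down at 3.2 m → arm 2.1 m, τ = 235.2 × 2.1 = 493.9 N·m counterclockwise.
Lamp: 7.5 × 9.8 = 73.5 N down at 1.6 m → arm 3.7 m, τ = 73.5 × 3.7 = 271.9 N·m counterclockwise.
Sack of grain: 34 × 9.8 = 333.2 N down at 1.1 m → arm 4.2 m, τ = 333.2 × 4.2 = 1399 N·m counterclockwise.
Sandbag: 25 × 9.8 = 245 N down at 5.8 m → arm 0.5 m, τ = 245 × 0.5 = 122.5 N·m clockwise.
Hanging mass: 31 × 9.8 = 303.8 N down at 3.3 m → arm 2 m, τ = 303.8 × 2 = 607.6 N·m counterclockwise.
Net load moment about support B = 2650 N·m counterclockwise.
Reaction R at support A is upward at 0 m, arm 5.3 m → moment R × 5.3 clockwise.
Στ = 0 ⇒ R × 5.3 = 2650 ⇒ R = 500 N.

R_A ≈ 500 N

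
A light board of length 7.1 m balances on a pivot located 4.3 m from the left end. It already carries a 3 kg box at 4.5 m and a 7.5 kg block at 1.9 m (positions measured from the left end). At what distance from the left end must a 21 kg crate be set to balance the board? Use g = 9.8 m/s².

Take moments about the pivot (at 4.3 m from the left end).
Box: 3 × 9.8 = 29.4 N down at 4.5 m → arm 0.2 m, τ = 29.4 × 0.2 = 5.88 N·m clockwise.
Block: 7.5 × 9.8 = 73.5 N down at 1.9 m → arm 2.4 m, τ = 73.5 × 2.4 = 176.4 N·m counterclockwise.
Net moment of existing loads = 170.5 N·m counterclockwise.
The crate weighs 21 × 9.8 = 205.8 N and must supply an equal clockwise moment, so its lever arm about the pivot is 170.5 / 205.8 = 0.828 m.
That puts it at 4.3 + 0.828 = 5.13 m from the left end.

x ≈ 5.13 m from the left end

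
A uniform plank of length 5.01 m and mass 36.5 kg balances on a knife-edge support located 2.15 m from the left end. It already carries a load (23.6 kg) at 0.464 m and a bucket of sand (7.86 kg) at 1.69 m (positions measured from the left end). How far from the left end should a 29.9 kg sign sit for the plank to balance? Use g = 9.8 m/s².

About the knife-edge support (at 2.15 m from the left end):
Beam weight: 36.5 × 9.8 = 357.7 N down at 2.505 m → arm 0.355 m, τ = 357.7 × 0.355 = 127 N·m clockwise.
Load: 23.6 × 9.8 = 231.3 N down at 0.464 m → arm 1.686 m, τ = 231.3 × 1.686 = 390 N·m counterclockwise.
Bucket of sand: 7.86 × 9.8 = 77.03 N down at 1.69 m → arm 0.46 m, τ = 77.03 × 0.46 = 35.43 N·m counterclockwise.
Net moment of existing loads = 298.4 N·m counterclockwise.
The sign weighs 29.9 × 9.8 = 293 N and must supply an equal clockwise moment, so its lever arm about the knife-edge support is 298.4 / 293 = 1.02 m.
That puts it at 2.15 + 1.02 = 3.17 m from the left end.

x ≈ 3.17 m from the left end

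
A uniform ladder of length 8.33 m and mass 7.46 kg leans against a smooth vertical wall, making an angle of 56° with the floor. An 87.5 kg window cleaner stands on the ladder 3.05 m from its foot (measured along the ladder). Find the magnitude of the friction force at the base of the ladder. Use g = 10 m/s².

Choose the foot of the ladder as the axis so the floor normal and friction both act there and drop out.
Ladder weight 7.46×10 = 74.6 N acts at 4.165 m along the ladder; its horizontal arm is 4.165·cos56° = 2.329 m → τ = 173.7 N·m clockwise.
Window cleaner: 87.5×10 = 875 N at 3.05 m → arm 1.706 m → τ = 1493 N·m clockwise.
Wall normal N acts horizontally at the top; its moment arm is the height L sinθ = 8.33·sin56° = 6.906 m, counterclockwise.
Setting net torque to zero: N × 6.906 = 1667 → N = 241 N.
ΣFx = 0: friction at the foot balances the wall's push, so f = N_wall = 241 N.

f ≈ 241 N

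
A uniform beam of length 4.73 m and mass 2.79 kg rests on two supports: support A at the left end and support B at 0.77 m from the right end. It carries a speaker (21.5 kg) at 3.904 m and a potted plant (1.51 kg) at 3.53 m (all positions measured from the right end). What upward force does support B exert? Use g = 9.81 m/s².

R_B ≈ 64.8 N

Taking torques about support A:
Beam weight: 2.79 × 9.81 = 27.37 N down at 2.365 m → arm 2.365 m, τ = 27.37 × 2.365 = 64.73 N·m clockwise.
Speaker: 21.5 × 9.81 = 210.9 N down at 3.904 m → arm 0.826 m, τ = 210.9 × 0.826 = 174.2 N·m clockwise.
Potted plant: 1.51 × 9.81 = 14.81 N down at 3.53 m → arm 1.2 m, τ = 14.81 × 1.2 = 17.77 N·m clockwise.
Net load moment about support A = 256.7 N·m clockwise.
Reaction R at support B is upward at 0.77 m, arm 3.96 m → moment R × 3.96 counterclockwise.
Setting net torque to zero: R × 3.96 = 256.7 → R = 64.8 N.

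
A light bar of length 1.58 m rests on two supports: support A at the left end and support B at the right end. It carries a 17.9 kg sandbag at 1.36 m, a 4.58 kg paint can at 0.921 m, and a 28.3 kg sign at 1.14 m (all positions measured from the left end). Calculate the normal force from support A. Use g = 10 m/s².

R_A ≈ 123 N

About support B:
Sandbag: 17.9 × 10 = 179 N down at 1.36 m → arm 0.22 m, τ = 179 × 0.22 = 39.38 N·m counterclockwise.
Paint can: 4.58 × 10 = 45.8 N down at 0.921 m → arm 0.659 m, τ = 45.8 × 0.659 = 30.18 N·m counterclockwise.
Sign: 28.3 × 10 = 283 N down at 1.14 m → arm 0.44 m, τ = 283 × 0.44 = 124.5 N·m counterclockwise.
Net load moment about support B = 194.1 N·m counterclockwise.
Reaction R at support A is upward at 0 m, arm 1.58 m → moment R × 1.58 clockwise.
For rotational equilibrium, R × 1.58 = 194.1, so R = 123 N.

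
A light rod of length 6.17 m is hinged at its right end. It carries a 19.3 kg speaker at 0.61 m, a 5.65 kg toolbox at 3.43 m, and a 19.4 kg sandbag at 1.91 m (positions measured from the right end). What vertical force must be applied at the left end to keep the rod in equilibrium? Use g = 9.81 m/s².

F ≈ 108 N

Choose the right end as the axis so the unknown pivot reaction has zero arm there.
Speaker: 19.3 × 9.81 = 189.3 N down at 0.61 m → arm 0.61 m, τ = 189.3 × 0.61 = 115.5 N·m counterclockwise.
Toolbox: 5.65 × 9.81 = 55.43 N down at 3.43 m → arm 3.43 m, τ = 55.43 × 3.43 = 190.1 N·m counterclockwise.
Sandbag: 19.4 × 9.81 = 190.3 N down at 1.91 m → arm 1.91 m, τ = 190.3 × 1.91 = 363.5 N·m counterclockwise.
Net moment of the loads = 669.1 N·m counterclockwise.
The upward force F acts at the left end, arm 6.17 m, giving F × 6.17 clockwise.
For rotational equilibrium, F × 6.17 = 669.1, so F = 669.1 / 6.17 = 108 N.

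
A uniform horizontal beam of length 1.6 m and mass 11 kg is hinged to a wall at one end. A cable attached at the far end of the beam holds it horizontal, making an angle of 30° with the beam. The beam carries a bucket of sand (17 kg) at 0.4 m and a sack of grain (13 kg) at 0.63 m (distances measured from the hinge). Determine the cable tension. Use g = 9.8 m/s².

Choose the hinge as the axis so the unknown hinge reaction has zero arm there.
Beam weight: 11 × 9.8 = 107.8 N down at 0.8 m → arm 0.8 m, τ = 107.8 × 0.8 = 86.24 N·m clockwise.
Bucket of sand: 17 × 9.8 = 166.6 N down at 0.4 m → arm 0.4 m, τ = 166.6 × 0.4 = 66.64 N·m clockwise.
Sack of grain: 13 × 9.8 = 127.4 N down at 0.63 m → arm 0.63 m, τ = 127.4 × 0.63 = 80.26 N·m clockwise.
Total clockwise load moment = 233.1 N·m.
The cable tension T acts at 1.6 m; only its component perpendicular to the beam, T sinθ, produces torque. sin 30° = 0.5.
Balancing moments: T × 1.6 × 0.5 = 233.1, giving T = 233.1 / 0.8 = 291 N.

T ≈ 291 N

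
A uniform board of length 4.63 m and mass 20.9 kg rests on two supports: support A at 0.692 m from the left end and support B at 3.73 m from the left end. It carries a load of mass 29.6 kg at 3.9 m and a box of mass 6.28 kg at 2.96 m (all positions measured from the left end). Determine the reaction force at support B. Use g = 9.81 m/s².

R_B ≈ 462 N

Take moments about support A.
Beam weight: 20.9 × 9.81 = 205 N down at 2.315 m → arm 1.623 m, τ = 205 × 1.623 = 332.7 N·m clockwise.
Load: 29.6 × 9.81 = 290.4 N down at 3.9 m → arm 3.208 m, τ = 290.4 × 3.208 = 931.6 N·m clockwise.
Box: 6.28 × 9.81 = 61.61 N down at 2.96 m → arm 2.268 m, τ = 61.61 × 2.268 = 139.7 N·m clockwise.
Net load moment about support A = 1404 N·m clockwise.
Reaction R at support B is upward at 3.73 m, arm 3.038 m → moment R × 3.038 counterclockwise.
Στ = 0 ⇒ R × 3.038 = 1404 ⇒ R = 462 N.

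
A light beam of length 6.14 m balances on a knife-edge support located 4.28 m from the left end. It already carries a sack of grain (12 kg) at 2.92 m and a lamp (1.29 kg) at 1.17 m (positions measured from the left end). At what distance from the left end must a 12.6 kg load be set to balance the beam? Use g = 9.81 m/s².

Taking torques about the knife-edge support (at 4.28 m from the left end):
Sack of grain: 12 × 9.81 = 117.7 N down at 2.92 m → arm 1.36 m, τ = 117.7 × 1.36 = 160.1 N·m counterclockwise.
Lamp: 1.29 × 9.81 = 12.65 N down at 1.17 m → arm 3.11 m, τ = 12.65 × 3.11 = 39.34 N·m counterclockwise.
Net moment of existing loads = 199.4 N·m counterclockwise.
The load weighs 12.6 × 9.81 = 123.6 N and must supply an equal clockwise moment, so its lever arm about the knife-edge support is 199.4 / 123.6 = 1.61 m.
That puts it at 4.28 + 1.61 = 5.89 m from the left end.

x ≈ 5.89 m from the left end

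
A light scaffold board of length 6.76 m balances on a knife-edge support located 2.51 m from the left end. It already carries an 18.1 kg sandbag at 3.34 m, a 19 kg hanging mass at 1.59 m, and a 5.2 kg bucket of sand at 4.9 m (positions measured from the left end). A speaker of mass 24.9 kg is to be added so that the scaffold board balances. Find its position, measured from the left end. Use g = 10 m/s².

x ≈ 2.11 m from the left end

Choose the knife-edge support (at 2.51 m from the left end) as the axis so the support reaction has zero arm there.
Sandbag: 18.1 × 10 = 181 N down at 3.34 m → arm 0.83 m, τ = 181 × 0.83 = 150.2 N·m clockwise.
Hanging mass: 19 × 10 = 190 N down at 1.59 m → arm 0.92 m, τ = 190 × 0.92 = 174.8 N·m counterclockwise.
Bucket of sand: 5.2 × 10 = 52 N down at 4.9 m → arm 2.39 m, τ = 52 × 2.39 = 124.3 N·m clockwise.
Net moment of existing loads = 99.7 N·m clockwise.
The speaker weighs 24.9 × 10 = 249 N and must supply an equal counterclockwise moment, so its lever arm about the knife-edge support is 99.7 / 249 = 0.4 m.
That puts it at 2.51 − 0.4 = 2.11 m from the left end.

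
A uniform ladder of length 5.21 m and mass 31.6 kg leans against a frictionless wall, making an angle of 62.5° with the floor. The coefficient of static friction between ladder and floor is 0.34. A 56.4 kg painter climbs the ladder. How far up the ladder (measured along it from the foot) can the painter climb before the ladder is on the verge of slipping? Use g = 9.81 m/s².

Choose the foot of the ladder as the axis so the floor normal and friction both act there and drop out.
Ladder weight 31.6×9.81 = 310 N acts at 2.605 m along the ladder; its horizontal arm is 2.605·cos62.5° = 1.203 m → τ = 372.9 N·m clockwise.
Painter weight 56.4×9.81 = 553.3 N at distance d → arm d·cos62.5° → τ = 553.3·d·0.4617 clockwise.
Wall normal N at the top has arm L sinθ = 4.621 m counterclockwise, so Στ = 0 gives N·4.621 = 372.9 + 255.5·d.
ΣFy = 0 ⇒ N_floor = 863.3 N, so the maximum friction is μ_s·N_floor = 0.34×863.3 = 293.5 N. ΣFx = 0 ⇒ N_wall = f, so at the slipping point N = 293.5 N.
Substituting: 293.5×4.621 = 372.9 + 255.5·d ⇒ d = (1356 − 372.9) / 255.5 = 3.85 m.

d ≈ 3.85 m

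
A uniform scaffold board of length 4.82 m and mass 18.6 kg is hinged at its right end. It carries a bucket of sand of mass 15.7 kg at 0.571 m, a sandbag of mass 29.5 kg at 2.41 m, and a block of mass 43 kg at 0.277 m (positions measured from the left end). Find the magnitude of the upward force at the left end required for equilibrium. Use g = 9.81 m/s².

Choose the right end as the axis so the unknown pivot reaction has zero arm there.
Beam weight: 18.6 × 9.81 = 182.5 N down at 2.41 m → arm 2.41 m, τ = 182.5 × 2.41 = 439.8 N·m counterclockwise.
Bucket of sand: 15.7 × 9.81 = 154 N down at 0.571 m → arm 4.249 m, τ = 154 × 4.249 = 654.3 N·m counterclockwise.
Sandbag: 29.5 × 9.81 = 289.4 N down at 2.41 m → arm 2.41 m, τ = 289.4 × 2.41 = 697.5 N·m counterclockwise.
Block: 43 × 9.81 = 421.8 N down at 0.277 m → arm 4.543 m, τ = 421.8 × 4.543 = 1916 N·m counterclockwise.
Net moment of the loads = 3708 N·m counterclockwise.
The upward force F acts at the left end, arm 4.82 m, giving F × 4.82 clockwise.
Balancing moments: F × 4.82 = 3708, giving F = 3708 / 4.82 = 769 N.

F ≈ 769 N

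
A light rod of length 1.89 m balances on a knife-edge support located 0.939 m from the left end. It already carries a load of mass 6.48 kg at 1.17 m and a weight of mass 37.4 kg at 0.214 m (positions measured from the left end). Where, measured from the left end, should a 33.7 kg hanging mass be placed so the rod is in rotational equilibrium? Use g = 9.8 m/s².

x ≈ 1.7 m from the left end

About the knife-edge support (at 0.939 m from the left end):
Load: 6.48 × 9.8 = 63.5 N down at 1.17 m → arm 0.231 m, τ = 63.5 × 0.231 = 14.67 N·m clockwise.
Weight: 37.4 × 9.8 = 366.5 N down at 0.214 m → arm 0.725 m, τ = 366.5 × 0.725 = 265.7 N·m counterclockwise.
Net moment of existing loads = 251 N·m counterclockwise.
The hanging mass weighs 33.7 × 9.8 = 330.3 N and must supply an equal clockwise moment, so its lever arm about the knife-edge support is 251 / 330.3 = 0.76 m.
That puts it at 0.939 + 0.76 = 1.7 m from the left end.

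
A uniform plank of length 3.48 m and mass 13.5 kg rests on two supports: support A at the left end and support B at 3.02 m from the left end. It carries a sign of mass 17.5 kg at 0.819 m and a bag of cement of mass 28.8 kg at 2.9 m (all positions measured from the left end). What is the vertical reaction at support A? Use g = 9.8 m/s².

Sum moments about support B (its reaction then has zero moment arm).
Beam weight: 13.5 × 9.8 = 132.3 N down at 1.74 m → arm 1.28 m, τ = 132.3 × 1.28 = 169.3 N·m counterclockwise.
Sign: 17.5 × 9.8 = 171.5 N down at 0.819 m → arm 2.201 m, τ = 171.5 × 2.201 = 377.5 N·m counterclockwise.
Bag of cement: 28.8 × 9.8 = 282.2 N down at 2.9 m → arm 0.12 m, τ = 282.2 × 0.12 = 33.86 N·m counterclockwise.
Net load moment about support B = 580.7 N·m counterclockwise.
Reaction R at support A is upward at 0 m, arm 3.02 m → moment R × 3.02 clockwise.
Setting net torque to zero: R × 3.02 = 580.7 → R = 192 N.

R_A ≈ 192 N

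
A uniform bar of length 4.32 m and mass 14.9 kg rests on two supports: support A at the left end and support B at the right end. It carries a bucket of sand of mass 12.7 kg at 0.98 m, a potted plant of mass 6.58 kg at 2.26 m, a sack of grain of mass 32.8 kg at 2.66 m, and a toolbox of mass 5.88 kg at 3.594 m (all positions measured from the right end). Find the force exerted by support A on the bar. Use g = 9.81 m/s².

Sum moments about support B (its reaction then has zero moment arm).
Beam weight: 14.9 × 9.81 = 146.2 N down at 2.16 m → arm 2.16 m, τ = 146.2 × 2.16 = 315.8 N·m counterclockwise.
Bucket of sand: 12.7 × 9.81 = 124.6 N down at 0.98 m → arm 0.98 m, τ = 124.6 × 0.98 = 122.1 N·m counterclockwise.
Potted plant: 6.58 × 9.81 = 64.55 N down at 2.26 m → arm 2.26 m, τ = 64.55 × 2.26 = 145.9 N·m counterclockwise.
Sack of grain: 32.8 × 9.81 = 321.8 N down at 2.66 m → arm 2.66 m, τ = 321.8 × 2.66 = 856 N·m counterclockwise.
Toolbox: 5.88 × 9.81 = 57.68 N down at 3.594 m → arm 3.594 m, τ = 57.68 × 3.594 = 207.3 N·m counterclockwise.
Net load moment about support B = 1647 N·m counterclockwise.
Reaction R at support A is upward at 4.32 m, arm 4.32 m → moment R × 4.32 clockwise.
Balancing moments: R × 4.32 = 1647, giving R = 381 N.

R_A ≈ 381 N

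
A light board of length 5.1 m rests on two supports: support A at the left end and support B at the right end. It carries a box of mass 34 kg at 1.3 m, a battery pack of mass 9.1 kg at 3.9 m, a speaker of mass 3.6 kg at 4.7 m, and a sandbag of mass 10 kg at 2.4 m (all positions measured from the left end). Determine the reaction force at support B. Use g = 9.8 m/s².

R_B ≈ 232 N

Sum moments about support A (its reaction then has zero moment arm).
Box: 34 × 9.8 = 333.2 N down at 1.3 m → arm 1.3 m, τ = 333.2 × 1.3 = 433.2 N·m clockwise.
Battery pack: 9.1 × 9.8 = 89.18 N down at 3.9 m → arm 3.9 m, τ = 89.18 × 3.9 = 347.8 N·m clockwise.
Speaker: 3.6 × 9.8 = 35.28 N down at 4.7 m → arm 4.7 m, τ = 35.28 × 4.7 = 165.8 N·m clockwise.
Sandbag: 10 × 9.8 = 98 N down at 2.4 m → arm 2.4 m, τ = 98 × 2.4 = 235.2 N·m clockwise.
Net load moment about support A = 1182 N·m clockwise.
Reaction R at support B is upward at 5.1 m, arm 5.1 m → moment R × 5.1 counterclockwise.
For rotational equilibrium, R × 5.1 = 1182, so R = 232 N.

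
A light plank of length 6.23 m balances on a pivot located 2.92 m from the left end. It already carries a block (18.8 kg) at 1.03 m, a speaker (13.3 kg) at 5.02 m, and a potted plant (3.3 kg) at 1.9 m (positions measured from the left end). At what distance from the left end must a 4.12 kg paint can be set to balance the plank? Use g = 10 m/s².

Take moments about the pivot (at 2.92 m from the left end).
Block: 18.8 × 10 = 188 N down at 1.03 m → arm 1.89 m, τ = 188 × 1.89 = 355.3 N·m counterclockwise.
Speaker: 13.3 × 10 = 133 N down at 5.02 m → arm 2.1 m, τ = 133 × 2.1 = 279.3 N·m clockwise.
Potted plant: 3.3 × 10 = 33 N down at 1.9 m → arm 1.02 m, τ = 33 × 1.02 = 33.66 N·m counterclockwise.
Net moment of existing loads = 109.7 N·m counterclockwise.
The paint can weighs 4.12 × 10 = 41.2 N and must supply an equal clockwise moment, so its lever arm about the pivot is 109.7 / 41.2 = 2.66 m.
That puts it at 2.92 + 2.66 = 5.58 m from the left end.

x ≈ 5.58 m from the left end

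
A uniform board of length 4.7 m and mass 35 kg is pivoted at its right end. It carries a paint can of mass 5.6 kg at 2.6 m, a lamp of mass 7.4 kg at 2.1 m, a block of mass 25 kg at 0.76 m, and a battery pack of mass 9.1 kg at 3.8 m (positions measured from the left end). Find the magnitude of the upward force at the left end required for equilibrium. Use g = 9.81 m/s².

F ≈ 459 N

About the right end:
Beam weight: 35 × 9.81 = 343.4 N down at 2.35 m → arm 2.35 m, τ = 343.4 × 2.35 = 807 N·m counterclockwise.
Paint can: 5.6 × 9.81 = 54.94 N down at 2.6 m → arm 2.1 m, τ = 54.94 × 2.1 = 115.4 N·m counterclockwise.
Lamp: 7.4 × 9.81 = 72.59 N down at 2.1 m → arm 2.6 m, τ = 72.59 × 2.6 = 188.7 N·m counterclockwise.
Block: 25 × 9.81 = 245.2 N down at 0.76 m → arm 3.94 m, τ = 245.2 × 3.94 = 966.1 N·m counterclockwise.
Battery pack: 9.1 × 9.81 = 89.27 N down at 3.8 m → arm 0.9 m, τ = 89.27 × 0.9 = 80.34 N·m counterclockwise.
Net moment of the loads = 2158 N·m counterclockwise.
The upward force F acts at the left end, arm 4.7 m, giving F × 4.7 clockwise.
Setting net torque to zero: F × 4.7 = 2158 → F = 2158 / 4.7 = 459 N.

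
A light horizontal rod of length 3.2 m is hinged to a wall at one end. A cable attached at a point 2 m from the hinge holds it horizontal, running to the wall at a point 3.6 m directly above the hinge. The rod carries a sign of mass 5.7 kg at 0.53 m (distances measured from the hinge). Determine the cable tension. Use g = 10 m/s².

Take moments about the hinge.
Sign: 5.7 × 10 = 57 N down at 0.53 m → arm 0.53 m, τ = 57 × 0.53 = 30.21 N·m clockwise.
Total clockwise load moment = 30.21 N·m.
The cable tension T acts at 2 m; only its component perpendicular to the rod, T sinθ, produces torque. sinθ = h/√(h²+d²) = 3.6/√(3.6²+2²) = 0.8742.
For rotational equilibrium, T × 2 × 0.8742 = 30.21, so T = 30.21 / 1.748 = 17.3 N.

T ≈ 17.3 N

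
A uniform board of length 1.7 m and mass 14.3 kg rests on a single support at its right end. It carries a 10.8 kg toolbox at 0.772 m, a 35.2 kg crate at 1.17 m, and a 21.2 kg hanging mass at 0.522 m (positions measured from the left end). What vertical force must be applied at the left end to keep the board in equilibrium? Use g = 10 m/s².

F ≈ 387 N

Take moments about the right end.
Beam weight: 14.3 × 10 = 143 N down at 0.85 m → arm 0.85 m, τ = 143 × 0.85 = 121.5 N·m counterclockwise.
Toolbox: 10.8 × 10 = 108 N down at 0.772 m → arm 0.928 m, τ = 108 × 0.928 = 100.2 N·m counterclockwise.
Crate: 35.2 × 10 = 352 N down at 1.17 m → arm 0.53 m, τ = 352 × 0.53 = 186.6 N·m counterclockwise.
Hanging mass: 21.2 × 10 = 212 N down at 0.522 m → arm 1.178 m, τ = 212 × 1.178 = 249.7 N·m counterclockwise.
Net moment of the loads = 658 N·m counterclockwise.
The upward force F acts at the left end, arm 1.7 m, giving F × 1.7 clockwise.
Setting net torque to zero: F × 1.7 = 658 → F = 658 / 1.7 = 387 N.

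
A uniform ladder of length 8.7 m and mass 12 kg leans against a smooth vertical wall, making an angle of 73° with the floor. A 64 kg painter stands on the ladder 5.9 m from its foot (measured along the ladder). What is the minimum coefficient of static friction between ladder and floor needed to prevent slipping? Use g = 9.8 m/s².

μ_min ≈ 0.199

Taking torques about the foot of the ladder:
Ladder weight 12×9.8 = 117.6 N acts at 4.35 m along the ladder; its horizontal arm is 4.35·cos73° = 1.272 m → τ = 149.6 N·m clockwise.
Painter: 64×9.8 = 627.2 N at 5.9 m → arm 1.725 m → τ = 1082 N·m clockwise.
Wall normal N acts horizontally at the top; its moment arm is the height L sinθ = 8.7·sin73° = 8.32 m, counterclockwise.
Στ = 0 ⇒ N × 8.32 = 1232 ⇒ N = 148.1 N.
ΣFx = 0 ⇒ f = N_wall = 148.1 N. ΣFy = 0 ⇒ N_floor = 744.8 N.
μ_min = f / N_floor = 148.1 / 744.8 = 0.199.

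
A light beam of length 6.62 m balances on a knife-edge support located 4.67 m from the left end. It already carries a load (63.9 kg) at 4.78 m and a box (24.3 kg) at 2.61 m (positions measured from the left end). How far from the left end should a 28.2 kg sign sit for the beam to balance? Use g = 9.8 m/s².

About the knife-edge support (at 4.67 m from the left end):
Load: 63.9 × 9.8 = 626.2 N down at 4.78 m → arm 0.11 m, τ = 626.2 × 0.11 = 68.88 N·m clockwise.
Box: 24.3 × 9.8 = 238.1 N down at 2.61 m → arm 2.06 m, τ = 238.1 × 2.06 = 490.5 N·m counterclockwise.
Net moment of existing loads = 421.6 N·m counterclockwise.
The sign weighs 28.2 × 9.8 = 276.4 N and must supply an equal clockwise moment, so its lever arm about the knife-edge support is 421.6 / 276.4 = 1.53 m.
That puts it at 4.67 + 1.53 = 6.2 m from the left end.

x ≈ 6.2 m from the left end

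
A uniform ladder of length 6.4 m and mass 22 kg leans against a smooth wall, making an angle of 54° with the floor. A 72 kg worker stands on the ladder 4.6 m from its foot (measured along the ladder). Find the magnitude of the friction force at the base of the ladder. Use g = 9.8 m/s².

f ≈ 447 N

Sum moments about the foot of the ladder (the floor normal and friction both act there and drop out).
Ladder weight 22×9.8 = 215.6 N acts at 3.2 m along the ladder; its horizontal arm is 3.2·cos54° = 1.881 m → τ = 405.5 N·m clockwise.
Worker: 72×9.8 = 705.6 N at 4.6 m → arm 2.704 m → τ = 1908 N·m clockwise.
Wall normal N acts horizontally at the top; its moment arm is the height L sinθ = 6.4·sin54° = 5.178 m, counterclockwise.
Balancing moments: N × 5.178 = 2314, giving N = 447 N.
ΣFx = 0: friction at the foot balances the wall's push, so f = N_wall = 447 N.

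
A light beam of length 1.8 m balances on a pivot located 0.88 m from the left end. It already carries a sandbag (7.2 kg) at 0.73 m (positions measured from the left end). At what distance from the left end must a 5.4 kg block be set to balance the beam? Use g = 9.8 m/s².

x ≈ 1.08 m from the left end

Take moments about the pivot (at 0.88 m from the left end).
Sandbag: 7.2 × 9.8 = 70.56 N down at 0.73 m → arm 0.15 m, τ = 70.56 × 0.15 = 10.58 N·m counterclockwise.
Net moment of existing loads = 10.58 N·m counterclockwise.
The block weighs 5.4 × 9.8 = 52.92 N and must supply an equal clockwise moment, so its lever arm about the pivot is 10.58 / 52.92 = 0.2 m.
That puts it at 0.88 + 0.2 = 1.08 m from the left end.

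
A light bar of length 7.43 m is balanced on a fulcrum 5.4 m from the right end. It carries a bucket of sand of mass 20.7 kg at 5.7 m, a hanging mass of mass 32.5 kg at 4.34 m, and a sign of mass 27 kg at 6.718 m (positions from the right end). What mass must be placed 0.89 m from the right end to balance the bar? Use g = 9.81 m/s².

m ≈ 1.63 kg

About the fulcrum (at 5.4 m from the right end):
Bucket of sand: 20.7 × 9.81 = 203.1 N down at 5.7 m → arm 0.3 m, τ = 203.1 × 0.3 = 60.93 N·m counterclockwise.
Hanging mass: 32.5 × 9.81 = 318.8 N down at 4.34 m → arm 1.06 m, τ = 318.8 × 1.06 = 337.9 N·m clockwise.
Sign: 27 × 9.81 = 264.9 N down at 6.718 m → arm 1.318 m, τ = 264.9 × 1.318 = 349.1 N·m counterclockwise.
Net moment of known loads = 72.13 N·m counterclockwise.
An unknown mass m at 0.89 m has arm 4.51 m; its moment is m·g·4.51 clockwise.
Balancing moments: m × 9.81 × 4.51 = 72.13, giving m = 72.13 / (9.81 × 4.51) = 1.63 kg.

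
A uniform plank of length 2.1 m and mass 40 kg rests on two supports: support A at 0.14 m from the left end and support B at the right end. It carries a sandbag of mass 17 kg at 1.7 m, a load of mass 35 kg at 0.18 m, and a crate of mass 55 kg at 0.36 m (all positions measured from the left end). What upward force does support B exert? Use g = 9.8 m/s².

R_B ≈ 382 N

Take moments about support A.
Beam weight: 40 × 9.8 = 392 N down at 1.05 m → arm 0.91 m, τ = 392 × 0.91 = 356.7 N·m clockwise.
Sandbag: 17 × 9.8 = 166.6 N down at 1.7 m → arm 1.56 m, τ = 166.6 × 1.56 = 259.9 N·m clockwise.
Load: 35 × 9.8 = 343 N down at 0.18 m → arm 0.04 m, τ = 343 × 0.04 = 13.72 N·m clockwise.
Crate: 55 × 9.8 = 539 N down at 0.36 m → arm 0.22 m, τ = 539 × 0.22 = 118.6 N·m clockwise.
Net load moment about support A = 748.9 N·m clockwise.
Reaction R at support B is upward at 2.1 m, arm 1.96 m → moment R × 1.96 counterclockwise.
Στ = 0 ⇒ R × 1.96 = 748.9 ⇒ R = 382 N.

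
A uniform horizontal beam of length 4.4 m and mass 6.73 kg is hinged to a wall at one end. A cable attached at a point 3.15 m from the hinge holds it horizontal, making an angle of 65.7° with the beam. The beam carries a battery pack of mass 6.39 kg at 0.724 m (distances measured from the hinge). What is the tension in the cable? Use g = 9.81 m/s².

Taking torques about the hinge:
Beam weight: 6.73 × 9.81 = 66.02 N down at 2.2 m → arm 2.2 m, τ = 66.02 × 2.2 = 145.2 N·m clockwise.
Battery pack: 6.39 × 9.81 = 62.69 N down at 0.724 m → arm 0.724 m, τ = 62.69 × 0.724 = 45.39 N·m clockwise.
Total clockwise load moment = 190.6 N·m.
The cable tension T acts at 3.15 m; only its component perpendicular to the beam, T sinθ, produces torque. sin 65.7° = 0.9114.
Balancing moments: T × 3.15 × 0.9114 = 190.6, giving T = 190.6 / 2.871 = 66.4 N.

T ≈ 66.4 N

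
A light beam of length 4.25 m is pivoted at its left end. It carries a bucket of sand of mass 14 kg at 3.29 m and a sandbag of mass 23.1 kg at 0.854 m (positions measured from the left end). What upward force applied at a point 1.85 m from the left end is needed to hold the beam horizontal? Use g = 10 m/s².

F ≈ 356 N

About the left end:
Bucket of sand: 14 × 10 = 140 N down at 3.29 m → arm 3.29 m, τ = 140 × 3.29 = 460.6 N·m clockwise.
Sandbag: 23.1 × 10 = 231 N down at 0.854 m → arm 0.854 m, τ = 231 × 0.854 = 197.3 N·m clockwise.
Net moment of the loads = 657.9 N·m clockwise.
The upward force F acts at a point 1.85 m from the left end, arm 1.85 m, giving F × 1.85 counterclockwise.
Στ = 0 ⇒ F × 1.85 = 657.9 ⇒ F = 657.9 / 1.85 = 356 N.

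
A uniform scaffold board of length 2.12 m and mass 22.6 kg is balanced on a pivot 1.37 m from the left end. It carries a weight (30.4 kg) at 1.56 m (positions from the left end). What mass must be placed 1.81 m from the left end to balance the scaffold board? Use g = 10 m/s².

m ≈ 2.8 kg

Taking torques about the pivot (at 1.37 m from the left end):
Beam weight: 22.6 × 10 = 226 N down at 1.06 m → arm 0.31 m, τ = 226 × 0.31 = 70.06 N·m counterclockwise.
Weight: 30.4 × 10 = 304 N down at 1.56 m → arm 0.19 m, τ = 304 × 0.19 = 57.76 N·m clockwise.
Net moment of known loads = 12.3 N·m counterclockwise.
An unknown mass m at 1.81 m has arm 0.44 m; its moment is m·g·0.44 clockwise.
Balancing moments: m × 10 × 0.44 = 12.3, giving m = 12.3 / (10 × 0.44) = 2.8 kg.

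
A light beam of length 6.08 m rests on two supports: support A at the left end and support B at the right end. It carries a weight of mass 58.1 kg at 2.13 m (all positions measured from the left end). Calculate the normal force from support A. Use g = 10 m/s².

Choose support B as the axis so its reaction then has zero moment arm.
Weight: 58.1 × 10 = 581 N down at 2.13 m → arm 3.95 m, τ = 581 × 3.95 = 2295 N·m counterclockwise.
Net load moment about support B = 2295 N·m counterclockwise.
Reaction R at support A is upward at 0 m, arm 6.08 m → moment R × 6.08 clockwise.
Balancing moments: R × 6.08 = 2295, giving R = 377 N.

R_A ≈ 377 N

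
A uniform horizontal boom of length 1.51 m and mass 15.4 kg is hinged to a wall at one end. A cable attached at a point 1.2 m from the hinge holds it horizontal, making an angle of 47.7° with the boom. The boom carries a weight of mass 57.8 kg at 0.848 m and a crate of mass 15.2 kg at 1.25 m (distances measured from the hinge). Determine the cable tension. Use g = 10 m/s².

T ≈ 897 N

Take moments about the hinge.
Beam weight: 15.4 × 10 = 154 N down at 0.755 m → arm 0.755 m, τ = 154 × 0.755 = 116.3 N·m clockwise.
Weight: 57.8 × 10 = 578 N down at 0.848 m → arm 0.848 m, τ = 578 × 0.848 = 490.1 N·m clockwise.
Crate: 15.2 × 10 = 152 N down at 1.25 m → arm 1.25 m, τ = 152 × 1.25 = 190 N·m clockwise.
Total clockwise load moment = 796.4 N·m.
The cable tension T acts at 1.2 m; only its component perpendicular to the boom, T sinθ, produces torque. sin 47.7° = 0.7396.
Balancing moments: T × 1.2 × 0.7396 = 796.4, giving T = 796.4 / 0.8875 = 897 N.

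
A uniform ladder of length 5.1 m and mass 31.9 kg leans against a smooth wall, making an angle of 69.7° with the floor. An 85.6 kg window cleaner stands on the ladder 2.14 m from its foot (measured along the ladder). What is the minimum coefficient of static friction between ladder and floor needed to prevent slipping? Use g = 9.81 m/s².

Taking torques about the foot of the ladder:
Ladder weight 31.9×9.81 = 312.9 N acts at 2.55 m along the ladder; its horizontal arm is 2.55·cos69.7° = 0.8847 m → τ = 276.8 N·m clockwise.
Window cleaner: 85.6×9.81 = 839.7 N at 2.14 m → arm 0.7424 m → τ = 623.4 N·m clockwise.
Wall normal N acts horizontally at the top; its moment arm is the height L sinθ = 5.1·sin69.7° = 4.783 m, counterclockwise.
Στ = 0 ⇒ N × 4.783 = 900.2 ⇒ N = 188.2 N.
ΣFx = 0 ⇒ f = N_wall = 188.2 N. ΣFy = 0 ⇒ N_floor = 1153 N.
μ_min = f / N_floor = 188.2 / 1153 = 0.163.

μ_min ≈ 0.163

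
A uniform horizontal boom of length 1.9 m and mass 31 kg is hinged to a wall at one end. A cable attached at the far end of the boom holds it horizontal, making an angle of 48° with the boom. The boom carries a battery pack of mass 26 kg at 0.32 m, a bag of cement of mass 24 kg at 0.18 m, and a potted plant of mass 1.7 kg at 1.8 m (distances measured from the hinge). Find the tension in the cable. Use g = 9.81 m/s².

About the hinge:
Beam weight: 31 × 9.81 = 304.1 N down at 0.95 m → arm 0.95 m, τ = 304.1 × 0.95 = 288.9 N·m clockwise.
Battery pack: 26 × 9.81 = 255.1 N down at 0.32 m → arm 0.32 m, τ = 255.1 × 0.32 = 81.63 N·m clockwise.
Bag of cement: 24 × 9.81 = 235.4 N down at 0.18 m → arm 0.18 m, τ = 235.4 × 0.18 = 42.37 N·m clockwise.
Potted plant: 1.7 × 9.81 = 16.68 N down at 1.8 m → arm 1.8 m, τ = 16.68 × 1.8 = 30.02 N·m clockwise.
Total clockwise load moment = 442.9 N·m.
The cable tension T acts at 1.9 m; only its component perpendicular to the boom, T sinθ, produces torque. sin 48° = 0.7431.
Balancing moments: T × 1.9 × 0.7431 = 442.9, giving T = 442.9 / 1.412 = 314 N.

T ≈ 314 N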